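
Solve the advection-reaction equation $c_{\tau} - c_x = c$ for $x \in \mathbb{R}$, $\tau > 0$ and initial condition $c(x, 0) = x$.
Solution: Substitute $c = e^{\tau}u$.
Then $c_{\tau} = e^{\tau}(u_{\tau} + u)$, $c_x = e^{\tau}u_x$; substituting and dividing by $e^{\tau}$, the lower-order terms cancel: $u_{\tau} - u_x = 0$ (standard advection equation).
Data for $u$: $u(x,0) = c(x,0) = x$.
By characteristics ($dx/d\tau = -1$), $u(x,\tau) = f(x + \tau)$ with $f = u( \cdot , 0)$.
So $u(x,\tau) = x + \tau$, and $c(x,\tau) = e^{\tau}u(x,\tau)$.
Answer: $c(x, \tau) = \tau e^{\tau} + x e^{\tau}$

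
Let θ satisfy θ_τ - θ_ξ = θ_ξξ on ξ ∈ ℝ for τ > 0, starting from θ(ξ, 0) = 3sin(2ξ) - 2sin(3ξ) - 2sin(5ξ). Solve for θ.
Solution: Moving frame: η = ξ + τ, σ = τ, θ = u(η,σ), so θ_τ = u_σ + u_η and θ_ξξ = u_ηη.
Hence θ_τ - θ_ξ = u_σ and the PDE becomes the heat equation u_σ = u_ηη on η ∈ ℝ.
Initial data: u(η,0) = θ(η,0) = 3sin(2η) - 2sin(3η) - 2sin(5η). Each mode sin(nη) decays as exp(-n²σ) on ℝ, so u(η,σ) = Σ c_n exp(-n²σ) sin(nη) with c_2=3, c_3=-2, c_5=-2: u(η,σ) = 3exp(-4σ)sin(2η) - 2exp(-9σ)sin(3η) - 2exp(-25σ)sin(5η).
Substituting back: θ(ξ,τ) = u(ξ + τ, τ).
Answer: θ(ξ, τ) = 3exp(-4τ)sin(2ξ + 2τ) - 2exp(-9τ)sin(3ξ + 3τ) - 2exp(-25τ)sin(5ξ + 5τ)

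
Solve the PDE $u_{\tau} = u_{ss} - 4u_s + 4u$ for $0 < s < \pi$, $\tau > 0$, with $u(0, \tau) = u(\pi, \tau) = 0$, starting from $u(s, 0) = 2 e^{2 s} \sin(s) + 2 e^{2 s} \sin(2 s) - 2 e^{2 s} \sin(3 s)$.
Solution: Substitute $u = e^{2s}w$.
Then $u_s = e^{2s}(w_s + 2w)$, $u_{ss} = e^{2s}(w_{ss} + 4w_s + 4w)$, $u_{\tau} = e^{2s}w_{\tau}$; substituting and dividing by $e^{2s}$, the lower-order terms cancel: $w_{\tau} = w_{ss}$ (standard heat equation).
Data for $w$: $w(s,0) = e^{-2s}u(s,0) = 2 \sin(s) + 2 \sin(2 s) - 2 \sin(3 s)$. The boundary conditions carry over: $w(0,\tau) = w(\pi,\tau) = 0$.
Separating variables: $w = \sum c_n e^{-n^2\tau} \sin(ns)$. From $w(s,0) = 2 \sin(s) + 2 \sin(2 s) - 2 \sin(3 s)$: $c_1=2, c_2=2, c_3=-2$.
So $w(s,\tau) = 2 e^{-\tau} \sin(s) + 2 e^{-4 \tau} \sin(2 s) - 2 e^{-9 \tau} \sin(3 s)$, and $u(s,\tau) = e^{2s}w(s,\tau)$.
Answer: $u(s, \tau) = 2 e^{-\tau} e^{2 s} \sin(s) + 2 e^{-4 \tau} e^{2 s} \sin(2 s) - 2 e^{-9 \tau} e^{2 s} \sin(3 s)$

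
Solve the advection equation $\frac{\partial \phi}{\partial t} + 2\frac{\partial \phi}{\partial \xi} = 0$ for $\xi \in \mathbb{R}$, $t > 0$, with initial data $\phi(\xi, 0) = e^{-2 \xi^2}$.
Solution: By characteristics ($d\xi/dt = 2$), $\phi(\xi,t) = f(\xi - 2t)$ with $f = \phi( \cdot , 0)$.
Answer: $\phi(\xi, t) = e^{-2 (\xi - 2 t)^2}$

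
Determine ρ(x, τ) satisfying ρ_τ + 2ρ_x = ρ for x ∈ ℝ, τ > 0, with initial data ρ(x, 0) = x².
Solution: Substitute ρ = exp(τ)u.
Then ρ_τ = exp(τ)(u_τ + u), ρ_x = exp(τ)u_x; substituting and dividing by exp(τ), the lower-order terms cancel: u_τ + 2u_x = 0 (standard advection equation).
Data for u: u(x,0) = ρ(x,0) = x².
By characteristics (dx/dτ = 2), u(x,τ) = f(x - 2τ) with f = u(·, 0).
So u(x,τ) = x² - 4xτ + 4τ², and ρ(x,τ) = exp(τ)u(x,τ).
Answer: ρ(x, τ) = x²exp(τ) - 4xτexp(τ) + 4τ²exp(τ)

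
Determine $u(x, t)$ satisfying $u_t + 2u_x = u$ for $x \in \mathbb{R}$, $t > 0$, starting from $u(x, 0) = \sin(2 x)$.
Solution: Substitute $u = e^{t}w$, i.e. $w = e^{-t}u$.
By the product rule, $u_t = e^{t}(w_t + w)$, $u_x = e^{t}w_x$.
Substituting into the PDE and dividing by $e^{t}$: $w_t + w + 2w_x = w$.
The lower-order terms cancel, leaving the standard advection equation $w_t + 2w_x = 0$.
Initial data for $w$: $w(x,0) = u(x,0) = \sin(2 x)$.
Solve for $w$:
  By method of characteristics (waves move right with speed 2):
  Along characteristics $x - 2t =$ const, $w$ is constant, so $w(x,t) = f(x - 2t)$ with $f = w( \cdot , 0)$.
Hence $w(x,t) = - \sin(4 t - 2 x)$.
Transform back: $u(x,t) = e^{t}w(x,t)$.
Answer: $u(x, t) = - e^{t} \sin(4 t - 2 x)$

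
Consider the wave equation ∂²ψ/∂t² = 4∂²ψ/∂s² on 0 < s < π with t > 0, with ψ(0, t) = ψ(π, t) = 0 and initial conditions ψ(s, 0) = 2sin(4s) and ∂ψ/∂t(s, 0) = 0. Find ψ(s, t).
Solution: Using separation of variables ψ = X(s)T(t):
Eigenfunctions: sin(ns), n = 1, 2, 3, ...
General solution: ψ(s, t) = Σ [A_n cos(2n t) + B_n sin(2n t)] sin(ns)
From ψ(s,0) = 2sin(4s): A_4=2. From ψ_t(s,0) = 0: all B_n = 0.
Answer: ψ(s, t) = 2sin(4s)cos(8t)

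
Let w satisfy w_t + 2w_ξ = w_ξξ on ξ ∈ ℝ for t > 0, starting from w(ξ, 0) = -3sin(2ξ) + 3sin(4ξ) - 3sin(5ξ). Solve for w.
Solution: Change to a moving frame: let η = ξ - 2t, σ = t and write w(ξ,t) = u(η,σ).
By the chain rule w_t = u_σ - 2u_η, w_ξ = u_η, w_ξξ = u_ηη.
Then w_t + 2w_ξ = u_σ: the advection term cancels and the PDE becomes the heat equation u_σ = u_ηη on η ∈ ℝ.
Initial data: u(η,0) = w(η,0) = -3sin(2η) + 3sin(4η) - 3sin(5η).
On η ∈ ℝ each mode satisfies (sin(nη))″ = -n² sin(nη), so exp(-n²σ) sin(nη) solves the heat equation; by superposition u(η,σ) = Σ c_n exp(-n²σ) sin(nη).
Reading off the coefficients: c_2=-3, c_4=3, c_5=-3, so u(η,σ) = -3exp(-4σ)sin(2η) + 3exp(-16σ)sin(4η) - 3exp(-25σ)sin(5η).
Substituting back η = ξ - 2t, σ = t: w(ξ,t) = u(ξ - 2t, t).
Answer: w(ξ, t) = 3exp(-4t)sin(4t - 2ξ) - 3exp(-16t)sin(8t - 4ξ) + 3exp(-25t)sin(10t - 5ξ)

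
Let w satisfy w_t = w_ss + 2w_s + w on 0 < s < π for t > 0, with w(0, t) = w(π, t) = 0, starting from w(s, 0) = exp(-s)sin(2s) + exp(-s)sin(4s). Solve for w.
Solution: Substitute w = exp(-s)u.
Then w_s = exp(-s)(u_s - u), w_ss = exp(-s)(u_ss - 2u_s + u), w_t = exp(-s)u_t; substituting and dividing by exp(-s), the lower-order terms cancel: u_t = u_ss (standard heat equation).
Data for u: u(s,0) = exp(s)w(s,0) = sin(2s) + sin(4s). The boundary conditions carry over: u(0,t) = u(π,t) = 0.
Separating variables: u = Σ c_n exp(-n²t) sin(ns). From u(s,0) = sin(2s) + sin(4s): c_2=1, c_4=1.
So u(s,t) = exp(-4t)sin(2s) + exp(-16t)sin(4s), and w(s,t) = exp(-s)u(s,t).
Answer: w(s, t) = exp(-s)exp(-4t)sin(2s) + exp(-s)exp(-16t)sin(4s)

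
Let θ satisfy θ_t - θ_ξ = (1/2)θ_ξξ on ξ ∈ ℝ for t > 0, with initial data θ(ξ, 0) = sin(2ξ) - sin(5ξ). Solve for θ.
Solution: Moving frame: η = ξ + t, σ = t, θ = u(η,σ), so θ_t = u_σ + u_η and θ_ξξ = u_ηη.
Hence θ_t - θ_ξ = u_σ and the PDE becomes the heat equation u_σ = (1/2)u_ηη on η ∈ ℝ.
Initial data: u(η,0) = θ(η,0) = sin(2η) - sin(5η). Each mode sin(nη) decays as exp(-n²σ/2) on ℝ, so u(η,σ) = Σ c_n exp(-n²σ/2) sin(nη) with c_2=1, c_5=-1: u(η,σ) = exp(-2σ)sin(2η) - exp(-25σ/2)sin(5η).
Substituting back: θ(ξ,t) = u(ξ + t, t).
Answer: θ(ξ, t) = exp(-2t)sin(2t + 2ξ) - exp(-25t/2)sin(5t + 5ξ)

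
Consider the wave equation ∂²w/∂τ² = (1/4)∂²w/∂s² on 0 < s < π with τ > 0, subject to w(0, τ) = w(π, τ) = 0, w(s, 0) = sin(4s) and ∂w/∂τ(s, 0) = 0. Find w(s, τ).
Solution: Separating variables: w = Σ [A_n cos(ω_n τ) + B_n sin(ω_n τ)] sin(ns), ω_n = n/2. From ICs: A_4=1.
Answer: w(s, τ) = sin(4s)cos(2τ)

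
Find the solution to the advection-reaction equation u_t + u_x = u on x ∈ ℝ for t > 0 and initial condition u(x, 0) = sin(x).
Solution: Substitute u = exp(t)w, i.e. w = exp(-t)u.
By the product rule, u_t = exp(t)(w_t + w), u_x = exp(t)w_x.
Substituting into the PDE and dividing by exp(t): w_t + w + w_x = w.
The lower-order terms cancel, leaving the standard advection equation w_t + w_x = 0.
Initial data for w: w(x,0) = u(x,0) = sin(x).
Solve for w:
  By method of characteristics (waves move right with speed 1):
  Along characteristics x - t = const, w is constant, so w(x,t) = f(x - t) with f = w(·, 0).
Hence w(x,t) = -sin(t - x).
Transform back: u(x,t) = exp(t)w(x,t).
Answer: u(x, t) = -exp(t)sin(t - x)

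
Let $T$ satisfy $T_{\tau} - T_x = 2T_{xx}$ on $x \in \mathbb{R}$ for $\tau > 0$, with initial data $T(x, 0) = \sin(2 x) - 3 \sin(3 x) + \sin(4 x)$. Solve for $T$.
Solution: Moving frame: $\eta = x + \tau$, $\sigma = \tau$, $T = u(\eta,\sigma)$, so $T_{\tau} = u_{\sigma} + u_{\eta}$ and $T_{xx} = u_{\eta\eta}$.
Hence $T_{\tau} - T_x = u_{\sigma}$ and the PDE becomes the heat equation $u_{\sigma} = 2u_{\eta\eta}$ on $\eta \in \mathbb{R}$.
Initial data: $u(\eta,0) = T(\eta,0) = \sin(2 \eta) - 3 \sin(3 \eta) + \sin(4 \eta)$. Each mode $\sin(n\eta)$ decays as $e^{-2n^2\sigma}$ on $\mathbb{R}$, so $u(\eta,\sigma) = \sum c_n e^{-2n^2\sigma} \sin(n\eta)$ with $c_2=1, c_3=-3, c_4=1$: $u(\eta,\sigma) = e^{-8 \sigma} \sin(2 \eta) - 3 e^{-18 \sigma} \sin(3 \eta) + e^{-32 \sigma} \sin(4 \eta)$.
Substituting back: $T(x,\tau) = u(x + \tau, \tau)$.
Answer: $T(x, \tau) = e^{-8 \tau} \sin(2 \tau + 2 x) - 3 e^{-18 \tau} \sin(3 \tau + 3 x) + e^{-32 \tau} \sin(4 \tau + 4 x)$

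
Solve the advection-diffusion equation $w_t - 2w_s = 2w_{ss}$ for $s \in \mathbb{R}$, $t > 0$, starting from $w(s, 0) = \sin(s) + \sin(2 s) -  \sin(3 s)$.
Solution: Moving frame: $\eta = s + 2t$, $\sigma = t$, $w = u(\eta,\sigma)$, so $w_t = u_{\sigma} + 2u_{\eta}$ and $w_{ss} = u_{\eta\eta}$.
Hence $w_t - 2w_s = u_{\sigma}$ and the PDE becomes the heat equation $u_{\sigma} = 2u_{\eta\eta}$ on $\eta \in \mathbb{R}$.
Initial data: $u(\eta,0) = w(\eta,0) = \sin(\eta) + \sin(2 \eta) - \sin(3 \eta)$. Each mode $\sin(n\eta)$ decays as $e^{-2n^2\sigma}$ on $\mathbb{R}$, so $u(\eta,\sigma) = \sum c_n e^{-2n^2\sigma} \sin(n\eta)$ with $c_1=1, c_2=1, c_3=-1$: $u(\eta,\sigma) = e^{-2 \sigma} \sin(\eta) + e^{-8 \sigma} \sin(2 \eta) - e^{-18 \sigma} \sin(3 \eta)$.
Substituting back: $w(s,t) = u(s + 2t, t)$.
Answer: $w(s, t) = e^{-2 t} \sin(s + 2 t) + e^{-8 t} \sin(2 s + 4 t) -  e^{-18 t} \sin(3 s + 6 t)$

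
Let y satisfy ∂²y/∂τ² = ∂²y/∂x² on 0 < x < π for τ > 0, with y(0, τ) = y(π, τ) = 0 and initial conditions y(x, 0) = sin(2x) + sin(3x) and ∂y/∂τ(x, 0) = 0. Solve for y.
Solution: Using separation of variables y = X(x)T(τ):
Eigenfunctions: sin(nx), n = 1, 2, 3, ...
General solution: y(x, τ) = Σ [A_n cos(n τ) + B_n sin(n τ)] sin(nx)
From y(x,0) = sin(2x) + sin(3x): A_2=1, A_3=1. From y_τ(x,0) = 0: all B_n = 0.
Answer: y(x, τ) = sin(2x)cos(2τ) + sin(3x)cos(3τ)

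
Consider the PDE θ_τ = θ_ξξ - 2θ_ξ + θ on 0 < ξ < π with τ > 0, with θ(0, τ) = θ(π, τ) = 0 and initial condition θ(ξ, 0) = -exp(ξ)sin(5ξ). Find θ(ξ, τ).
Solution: Substitute θ = exp(ξ)u.
Then θ_ξ = exp(ξ)(u_ξ + u), θ_ξξ = exp(ξ)(u_ξξ + 2u_ξ + u), θ_τ = exp(ξ)u_τ; substituting and dividing by exp(ξ), the lower-order terms cancel: u_τ = u_ξξ (standard heat equation).
Data for u: u(ξ,0) = exp(-ξ)θ(ξ,0) = -sin(5ξ). The boundary conditions carry over: u(0,τ) = u(π,τ) = 0.
Separating variables: u = Σ c_n exp(-n²τ) sin(nξ). From u(ξ,0) = -sin(5ξ): c_5=-1.
So u(ξ,τ) = -exp(-25τ)sin(5ξ), and θ(ξ,τ) = exp(ξ)u(ξ,τ).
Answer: θ(ξ, τ) = -exp(ξ)exp(-25τ)sin(5ξ)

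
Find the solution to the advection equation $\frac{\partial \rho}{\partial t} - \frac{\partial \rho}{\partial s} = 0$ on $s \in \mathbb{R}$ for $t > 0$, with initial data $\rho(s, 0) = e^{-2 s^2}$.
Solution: By method of characteristics (waves move left with speed 1):
Along characteristics $s + t =$ const, $\rho$ is constant, so $\rho(s,t) = f(s + t)$ with $f = \rho( \cdot , 0)$.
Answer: $\rho(s, t) = e^{-2 (s + t)^2}$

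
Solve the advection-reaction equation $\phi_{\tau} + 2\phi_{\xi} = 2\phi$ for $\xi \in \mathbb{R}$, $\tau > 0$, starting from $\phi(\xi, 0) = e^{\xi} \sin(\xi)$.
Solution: Substitute $\phi = e^{\xi}u$.
Then $\phi_{\xi} = e^{\xi}(u_{\xi} + u)$, $\phi_{\tau} = e^{\xi}u_{\tau}$; substituting and dividing by $e^{\xi}$, the lower-order terms cancel: $u_{\tau} + 2u_{\xi} = 0$ (standard advection equation).
Data for $u$: $u(\xi,0) = e^{-\xi}\phi(\xi,0) = \sin(\xi)$.
By characteristics ($d\xi/d\tau = 2$), $u(\xi,\tau) = f(\xi - 2\tau)$ with $f = u( \cdot , 0)$.
So $u(\xi,\tau) = \sin(\xi - 2 \tau)$, and $\phi(\xi,\tau) = e^{\xi}u(\xi,\tau)$.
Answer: $\phi(\xi, \tau) = - e^{\xi} \sin(2 \tau - \xi)$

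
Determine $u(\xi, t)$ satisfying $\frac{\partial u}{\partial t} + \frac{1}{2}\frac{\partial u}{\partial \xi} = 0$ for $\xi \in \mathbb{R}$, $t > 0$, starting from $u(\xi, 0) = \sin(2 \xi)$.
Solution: By characteristics ($d\xi/dt = 1/2$), $u(\xi,t) = f(\xi - \frac{1}{2}t)$ with $f = u( \cdot , 0)$.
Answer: $u(\xi, t) = \sin(2 \xi - t)$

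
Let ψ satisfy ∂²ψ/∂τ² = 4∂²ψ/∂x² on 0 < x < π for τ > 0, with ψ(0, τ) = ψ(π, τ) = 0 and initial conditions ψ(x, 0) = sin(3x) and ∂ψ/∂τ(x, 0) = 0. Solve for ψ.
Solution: Using separation of variables ψ = X(x)T(τ):
Eigenfunctions: sin(nx), n = 1, 2, 3, ...
General solution: ψ(x, τ) = Σ [A_n cos(2n τ) + B_n sin(2n τ)] sin(nx)
From ψ(x,0) = sin(3x): A_3=1. From ψ_τ(x,0) = 0: all B_n = 0.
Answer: ψ(x, τ) = sin(3x)cos(6τ)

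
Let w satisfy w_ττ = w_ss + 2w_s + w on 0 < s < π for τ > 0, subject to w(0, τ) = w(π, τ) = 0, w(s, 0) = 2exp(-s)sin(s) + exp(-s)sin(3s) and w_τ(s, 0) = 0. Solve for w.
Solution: Substitute w = exp(-s)u, i.e. u = exp(s)w.
By the product rule, w_s = exp(-s)(u_s - u), w_ss = exp(-s)(u_ss - 2u_s + u), w_ττ = exp(-s)u_ττ.
Substituting into the PDE and dividing by exp(-s): u_ττ = (u_ss - 2u_s + u) + 2(u_s - u) + u.
The lower-order terms cancel, leaving the standard wave equation u_ττ = u_ss.
Initial data for u: u(s,0) = exp(s)w(s,0) = 2sin(s) + sin(3s); u_τ(s,0) = exp(s)w_τ(s,0) = 0. The boundary conditions carry over: u(0,τ) = u(π,τ) = 0.
Solve for u:
  Using separation of variables u = X(s)T(τ):
  Eigenfunctions: sin(ns), n = 1, 2, 3, ...
  General solution: u(s, τ) = Σ [A_n cos(n τ) + B_n sin(n τ)] sin(ns)
  From u(s,0) = 2sin(s) + sin(3s): A_1=2, A_3=1. From u_τ(s,0) = 0: all B_n = 0.
Hence u(s,τ) = 2sin(s)cos(τ) + sin(3s)cos(3τ).
Transform back: w(s,τ) = exp(-s)u(s,τ).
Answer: w(s, τ) = 2exp(-s)sin(s)cos(τ) + exp(-s)sin(3s)cos(3τ)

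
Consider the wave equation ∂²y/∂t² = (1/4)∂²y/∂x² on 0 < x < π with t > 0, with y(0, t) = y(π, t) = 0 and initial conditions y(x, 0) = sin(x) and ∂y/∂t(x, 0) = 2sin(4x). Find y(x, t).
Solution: Separating variables: y = Σ [A_n cos(ω_n t) + B_n sin(ω_n t)] sin(nx), ω_n = n/2. From ICs (B_n = velocity coefficient / ω_n): A_1=1, B_4=1.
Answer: y(x, t) = sin(2t)sin(4x) + sin(x)cos(t/2)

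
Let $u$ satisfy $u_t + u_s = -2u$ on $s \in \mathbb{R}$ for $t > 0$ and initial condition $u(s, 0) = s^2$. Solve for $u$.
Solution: Substitute $u = e^{-2t}w$, i.e. $w = e^{2t}u$.
By the product rule, $u_t = e^{-2t}(w_t - 2w)$, $u_s = e^{-2t}w_s$.
Substituting into the PDE and dividing by $e^{-2t}$: $w_t - 2w + w_s = -2w$.
The lower-order terms cancel, leaving the standard advection equation $w_t + w_s = 0$.
Initial data for $w$: $w(s,0) = u(s,0) = s^2$.
Solve for $w$:
  By method of characteristics (waves move right with speed 1):
  Along characteristics $s - t =$ const, $w$ is constant, so $w(s,t) = f(s - t)$ with $f = w( \cdot , 0)$.
Hence $w(s,t) = s^2 - 2 s t + t^2$.
Transform back: $u(s,t) = e^{-2t}w(s,t)$.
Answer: $u(s, t) = s^2 e^{-2 t} - 2 s t e^{-2 t} + t^2 e^{-2 t}$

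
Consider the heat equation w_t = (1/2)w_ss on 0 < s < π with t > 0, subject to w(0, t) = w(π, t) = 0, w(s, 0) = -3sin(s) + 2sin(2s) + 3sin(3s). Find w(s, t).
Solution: Separating variables: w = Σ c_n exp(-n²t/2) sin(ns). From w(s,0) = -3sin(s) + 2sin(2s) + 3sin(3s): c_1=-3, c_2=2, c_3=3.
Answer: w(s, t) = 2exp(-2t)sin(2s) - 3exp(-t/2)sin(s) + 3exp(-9t/2)sin(3s)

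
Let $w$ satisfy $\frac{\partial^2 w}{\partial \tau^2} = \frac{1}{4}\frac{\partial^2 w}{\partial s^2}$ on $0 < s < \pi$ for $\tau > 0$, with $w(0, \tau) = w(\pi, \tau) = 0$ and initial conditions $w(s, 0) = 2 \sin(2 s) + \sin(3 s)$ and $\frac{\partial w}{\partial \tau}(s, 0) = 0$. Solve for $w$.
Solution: Using separation of variables $w = X(s)T(\tau)$:
Eigenfunctions: $\sin(ns)$, $n = 1, 2, 3, \ldots$
General solution: $w(s, \tau) = \sum [A_n \cos(n \tau/2) + B_n \sin(n \tau/2)] \sin(ns)$
From $w(s,0) = 2 \sin(2 s) + \sin(3 s)$: $A_2=2, A_3=1$. From $w_{\tau}(s,0) = 0$: all $B_n = 0$.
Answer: $w(s, \tau) = 2 \sin(2 s) \cos(\tau) + \sin(3 s) \cos(3 \tau/2)$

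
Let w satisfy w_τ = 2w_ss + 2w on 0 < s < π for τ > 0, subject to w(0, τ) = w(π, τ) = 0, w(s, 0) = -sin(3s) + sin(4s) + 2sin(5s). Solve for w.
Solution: Substitute w = exp(2τ)u, i.e. u = exp(-2τ)w.
By the product rule, w_τ = exp(2τ)(u_τ + 2u), w_ss = exp(2τ)u_ss.
Substituting into the PDE and dividing by exp(2τ): u_τ + 2u = 2u_ss + 2u.
The lower-order terms cancel, leaving the standard heat equation u_τ = 2u_ss.
Initial data for u: u(s,0) = w(s,0) = -sin(3s) + sin(4s) + 2sin(5s). The boundary conditions carry over: u(0,τ) = u(π,τ) = 0.
Solve for u:
  Using separation of variables u = X(s)T(τ):
  Eigenfunctions: sin(ns), n = 1, 2, 3, ...
  General solution: u(s, τ) = Σ c_n sin(ns) exp(-2n² τ)
  Matching u(s,0) = -sin(3s) + sin(4s) + 2sin(5s) term by term: c_3=-1, c_4=1, c_5=2.
Hence u(s,τ) = -exp(-18τ)sin(3s) + exp(-32τ)sin(4s) + 2exp(-50τ)sin(5s).
Transform back: w(s,τ) = exp(2τ)u(s,τ).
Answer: w(s, τ) = -exp(-16τ)sin(3s) + exp(-30τ)sin(4s) + 2exp(-48τ)sin(5s)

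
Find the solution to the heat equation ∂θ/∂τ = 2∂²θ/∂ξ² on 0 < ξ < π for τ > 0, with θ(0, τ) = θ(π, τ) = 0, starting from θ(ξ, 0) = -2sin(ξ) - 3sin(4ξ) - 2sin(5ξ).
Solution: Separating variables: θ = Σ c_n exp(-2n²τ) sin(nξ). From θ(ξ,0) = -2sin(ξ) - 3sin(4ξ) - 2sin(5ξ): c_1=-2, c_4=-3, c_5=-2.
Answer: θ(ξ, τ) = -2exp(-2τ)sin(ξ) - 3exp(-32τ)sin(4ξ) - 2exp(-50τ)sin(5ξ)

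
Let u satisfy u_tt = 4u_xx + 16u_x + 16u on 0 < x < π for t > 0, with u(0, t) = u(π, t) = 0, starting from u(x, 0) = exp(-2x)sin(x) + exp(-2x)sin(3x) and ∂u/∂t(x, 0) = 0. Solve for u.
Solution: Substitute u = exp(-2x)w, i.e. w = exp(2x)u.
By the product rule, u_x = exp(-2x)(w_x - 2w), u_xx = exp(-2x)(w_xx - 4w_x + 4w), u_tt = exp(-2x)w_tt.
Substituting into the PDE and dividing by exp(-2x): w_tt = 4(w_xx - 4w_x + 4w) + 16(w_x - 2w) + 16w.
The lower-order terms cancel, leaving the standard wave equation w_tt = 4w_xx.
Initial data for w: w(x,0) = exp(2x)u(x,0) = sin(x) + sin(3x); w_t(x,0) = exp(2x)u_t(x,0) = 0. The boundary conditions carry over: w(0,t) = w(π,t) = 0.
Solve for w:
  Using separation of variables w = X(x)T(t):
  Eigenfunctions: sin(nx), n = 1, 2, 3, ...
  General solution: w(x, t) = Σ [A_n cos(2n t) + B_n sin(2n t)] sin(nx)
  From w(x,0) = sin(x) + sin(3x): A_1=1, A_3=1. From w_t(x,0) = 0: all B_n = 0.
Hence w(x,t) = sin(x)cos(2t) + sin(3x)cos(6t).
Transform back: u(x,t) = exp(-2x)w(x,t).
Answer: u(x, t) = exp(-2x)sin(x)cos(2t) + exp(-2x)sin(3x)cos(6t)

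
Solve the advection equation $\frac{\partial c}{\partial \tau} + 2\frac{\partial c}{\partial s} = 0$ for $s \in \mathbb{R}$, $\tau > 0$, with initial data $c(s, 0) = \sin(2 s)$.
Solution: By characteristics ($ds/d\tau = 2$), $c(s,\tau) = f(s - 2\tau)$ with $f = c( \cdot , 0)$.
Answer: $c(s, \tau) = - \sin(4 \tau - 2 s)$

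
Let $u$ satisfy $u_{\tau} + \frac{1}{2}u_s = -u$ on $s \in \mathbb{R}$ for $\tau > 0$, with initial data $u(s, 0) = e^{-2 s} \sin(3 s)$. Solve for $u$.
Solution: Substitute $u = e^{-2s}w$.
Then $u_s = e^{-2s}(w_s - 2w)$, $u_{\tau} = e^{-2s}w_{\tau}$; substituting and dividing by $e^{-2s}$, the lower-order terms cancel: $w_{\tau} + \frac{1}{2}w_s = 0$ (standard advection equation).
Data for $w$: $w(s,0) = e^{2s}u(s,0) = \sin(3 s)$.
By characteristics ($ds/d\tau = 1/2$), $w(s,\tau) = f(s - \frac{1}{2}\tau)$ with $f = w( \cdot , 0)$.
So $w(s,\tau) = \sin(3 s - 3 \tau/2)$, and $u(s,\tau) = e^{-2s}w(s,\tau)$.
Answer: $u(s, \tau) = - e^{-2 s} \sin(3 \tau/2 - 3 s)$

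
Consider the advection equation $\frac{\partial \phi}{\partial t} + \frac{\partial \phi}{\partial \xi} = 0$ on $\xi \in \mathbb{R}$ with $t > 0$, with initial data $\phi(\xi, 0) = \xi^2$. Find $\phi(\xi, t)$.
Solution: By method of characteristics (waves move right with speed 1):
Along characteristics $\xi - t =$ const, $\phi$ is constant, so $\phi(\xi,t) = f(\xi - t)$ with $f = \phi( \cdot , 0)$.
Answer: $\phi(\xi, t) = \xi^2 - 2 \xi t + t^2$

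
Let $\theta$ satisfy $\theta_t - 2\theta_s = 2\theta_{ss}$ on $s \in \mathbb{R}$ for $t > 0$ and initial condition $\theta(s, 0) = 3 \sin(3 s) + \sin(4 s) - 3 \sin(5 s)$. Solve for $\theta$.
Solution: Change to a moving frame: let $\eta = s + 2t$, $\sigma = t$ and write $\theta(s,t) = u(\eta,\sigma)$.
By the chain rule $\theta_t = u_{\sigma} + 2u_{\eta}$, $\theta_s = u_{\eta}$, $\theta_{ss} = u_{\eta\eta}$.
Then $\theta_t - 2\theta_s = u_{\sigma}$: the advection term cancels and the PDE becomes the heat equation $u_{\sigma} = 2u_{\eta\eta}$ on $\eta \in \mathbb{R}$.
Initial data: $u(\eta,0) = \theta(\eta,0) = 3 \sin(3 \eta) + \sin(4 \eta) - 3 \sin(5 \eta)$.
On $\eta \in \mathbb{R}$ each mode satisfies $(\sin(n\eta))'' = -n^2 \sin(n\eta)$, so $e^{-2n^2\sigma} \sin(n\eta)$ solves the heat equation; by superposition $u(\eta,\sigma) = \sum c_n e^{-2n^2\sigma} \sin(n\eta)$.
Reading off the coefficients: $c_3=3, c_4=1, c_5=-3$, so $u(\eta,\sigma) = 3 e^{-18 \sigma} \sin(3 \eta) + e^{-32 \sigma} \sin(4 \eta) - 3 e^{-50 \sigma} \sin(5 \eta)$.
Substituting back $\eta = s + 2t$, $\sigma = t$: $\theta(s,t) = u(s + 2t, t)$.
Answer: $\theta(s, t) = 3 e^{-18 t} \sin(3 s + 6 t) + e^{-32 t} \sin(4 s + 8 t) - 3 e^{-50 t} \sin(5 s + 10 t)$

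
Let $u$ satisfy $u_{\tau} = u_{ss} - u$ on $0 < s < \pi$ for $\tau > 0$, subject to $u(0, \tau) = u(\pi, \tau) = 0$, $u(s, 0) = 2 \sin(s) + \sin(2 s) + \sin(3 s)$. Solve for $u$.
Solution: Substitute $u = e^{-\tau}w$, i.e. $w = e^{\tau}u$.
By the product rule, $u_{\tau} = e^{-\tau}(w_{\tau} - w)$, $u_{ss} = e^{-\tau}w_{ss}$.
Substituting into the PDE and dividing by $e^{-\tau}$: $w_{\tau} - w = w_{ss} - w$.
The lower-order terms cancel, leaving the standard heat equation $w_{\tau} = w_{ss}$.
Initial data for $w$: $w(s,0) = u(s,0) = 2 \sin(s) + \sin(2 s) + \sin(3 s)$. The boundary conditions carry over: $w(0,\tau) = w(\pi,\tau) = 0$.
Solve for $w$:
  Using separation of variables $w = X(s)T(\tau)$:
  Eigenfunctions: $\sin(ns)$, $n = 1, 2, 3, \ldots$
  General solution: $w(s, \tau) = \sum c_n \sin(ns) e^{-n^2 \tau}$
  Matching $w(s,0) = 2 \sin(s) + \sin(2 s) + \sin(3 s)$ term by term: $c_1=2, c_2=1, c_3=1$.
Hence $w(s,\tau) = 2 e^{-\tau} \sin(s) + e^{-4 \tau} \sin(2 s) + e^{-9 \tau} \sin(3 s)$.
Transform back: $u(s,\tau) = e^{-\tau}w(s,\tau)$.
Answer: $u(s, \tau) = 2 e^{-2 \tau} \sin(s) + e^{-5 \tau} \sin(2 s) + e^{-10 \tau} \sin(3 s)$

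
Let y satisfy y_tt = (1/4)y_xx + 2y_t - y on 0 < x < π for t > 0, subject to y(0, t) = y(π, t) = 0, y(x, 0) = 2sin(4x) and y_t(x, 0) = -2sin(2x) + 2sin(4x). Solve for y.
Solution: Substitute y = exp(t)u.
Then y_t = exp(t)(u_t + u), y_tt = exp(t)(u_tt + 2u_t + u), y_xx = exp(t)u_xx; substituting and dividing by exp(t), the lower-order terms cancel: u_tt = (1/4)u_xx (standard wave equation).
Data for u: u(x,0) = y(x,0) = 2sin(4x); u_t(x,0) = y_t(x,0) - y(x,0) = -2sin(2x). The boundary conditions carry over: u(0,t) = u(π,t) = 0.
Separating variables: u = Σ [A_n cos(ω_n t) + B_n sin(ω_n t)] sin(nx), ω_n = n/2. From ICs (B_n = velocity coefficient / ω_n): A_4=2, B_2=-2.
So u(x,t) = -2sin(t)sin(2x) + 2sin(4x)cos(2t), and y(x,t) = exp(t)u(x,t).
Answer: y(x, t) = -2exp(t)sin(t)sin(2x) + 2exp(t)sin(4x)cos(2t)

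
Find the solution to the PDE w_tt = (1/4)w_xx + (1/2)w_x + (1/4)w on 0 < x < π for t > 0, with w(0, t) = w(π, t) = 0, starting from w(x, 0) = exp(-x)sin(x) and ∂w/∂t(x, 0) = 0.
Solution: Substitute w = exp(-x)u, i.e. u = exp(x)w.
By the product rule, w_x = exp(-x)(u_x - u), w_xx = exp(-x)(u_xx - 2u_x + u), w_tt = exp(-x)u_tt.
Substituting into the PDE and dividing by exp(-x): u_tt = (1/4)(u_xx - 2u_x + u) + (1/2)(u_x - u) + (1/4)u.
The lower-order terms cancel, leaving the standard wave equation u_tt = (1/4)u_xx.
Initial data for u: u(x,0) = exp(x)w(x,0) = sin(x); u_t(x,0) = exp(x)w_t(x,0) = 0. The boundary conditions carry over: u(0,t) = u(π,t) = 0.
Solve for u:
  Using separation of variables u = X(x)T(t):
  Eigenfunctions: sin(nx), n = 1, 2, 3, ...
  General solution: u(x, t) = Σ [A_n cos(n t/2) + B_n sin(n t/2)] sin(nx)
  From u(x,0) = sin(x): A_1=1. From u_t(x,0) = 0: all B_n = 0.
Hence u(x,t) = sin(x)cos(t/2).
Transform back: w(x,t) = exp(-x)u(x,t).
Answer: w(x, t) = exp(-x)sin(x)cos(t/2)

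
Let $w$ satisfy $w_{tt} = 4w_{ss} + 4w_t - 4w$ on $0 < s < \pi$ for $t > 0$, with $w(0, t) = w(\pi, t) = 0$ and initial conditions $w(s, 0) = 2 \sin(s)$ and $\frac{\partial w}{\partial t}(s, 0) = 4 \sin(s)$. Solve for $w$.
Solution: Substitute $w = e^{2t}u$, i.e. $u = e^{-2t}w$.
By the product rule, $w_t = e^{2t}(u_t + 2u)$, $w_{tt} = e^{2t}(u_{tt} + 4u_t + 4u)$, $w_{ss} = e^{2t}u_{ss}$.
Substituting into the PDE and dividing by $e^{2t}$: $u_{tt} + 4u_t + 4u = 4u_{ss} + 4(u_t + 2u) - 4u$.
The lower-order terms cancel, leaving the standard wave equation $u_{tt} = 4u_{ss}$.
Initial data for $u$: $u(s,0) = w(s,0) = 2 \sin(s)$; $u_t(s,0) = w_t(s,0) - 2w(s,0) = 0$. The boundary conditions carry over: $u(0,t) = u(\pi,t) = 0$.
Solve for $u$:
  Using separation of variables $u = X(s)T(t)$:
  Eigenfunctions: $\sin(ns)$, $n = 1, 2, 3, \ldots$
  General solution: $u(s, t) = \sum [A_n \cos(2n t) + B_n \sin(2n t)] \sin(ns)$
  From $u(s,0) = 2 \sin(s)$: $A_1=2$. From $u_t(s,0) = 0$: all $B_n = 0$.
Hence $u(s,t) = 2 \sin(s) \cos(2 t)$.
Transform back: $w(s,t) = e^{2t}u(s,t)$.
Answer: $w(s, t) = 2 e^{2 t} \sin(s) \cos(2 t)$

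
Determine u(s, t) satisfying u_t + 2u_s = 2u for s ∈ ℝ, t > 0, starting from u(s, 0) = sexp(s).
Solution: Substitute u = exp(s)w.
Then u_s = exp(s)(w_s + w), u_t = exp(s)w_t; substituting and dividing by exp(s), the lower-order terms cancel: w_t + 2w_s = 0 (standard advection equation).
Data for w: w(s,0) = exp(-s)u(s,0) = s.
By characteristics (ds/dt = 2), w(s,t) = f(s - 2t) with f = w(·, 0).
So w(s,t) = s - 2t, and u(s,t) = exp(s)w(s,t).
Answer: u(s, t) = sexp(s) - 2texp(s)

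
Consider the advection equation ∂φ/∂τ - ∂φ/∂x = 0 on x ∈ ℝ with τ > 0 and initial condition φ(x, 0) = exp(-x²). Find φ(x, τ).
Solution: By characteristics (dx/dτ = -1), φ(x,τ) = f(x + τ) with f = φ(·, 0).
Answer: φ(x, τ) = exp(-(x + τ)²)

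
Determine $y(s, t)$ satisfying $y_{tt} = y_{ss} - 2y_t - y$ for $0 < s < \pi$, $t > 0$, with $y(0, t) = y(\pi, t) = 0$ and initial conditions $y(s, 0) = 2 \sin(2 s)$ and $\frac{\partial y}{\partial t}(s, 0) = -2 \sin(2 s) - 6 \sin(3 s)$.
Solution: Substitute $y = e^{-t}u$.
Then $y_t = e^{-t}(u_t - u)$, $y_{tt} = e^{-t}(u_{tt} - 2u_t + u)$, $y_{ss} = e^{-t}u_{ss}$; substituting and dividing by $e^{-t}$, the lower-order terms cancel: $u_{tt} = u_{ss}$ (standard wave equation).
Data for $u$: $u(s,0) = y(s,0) = 2 \sin(2 s)$; $u_t(s,0) = y_t(s,0) + y(s,0) = -6 \sin(3 s)$. The boundary conditions carry over: $u(0,t) = u(\pi,t) = 0$.
Separating variables: $u = \sum [A_n \cos(\omega_n t) + B_n \sin(\omega_n t)] \sin(ns)$, $\omega_n = n$. From ICs ($B_n$ = velocity coefficient / $\omega_n$): $A_2=2, B_3=-2$.
So $u(s,t) = 2 \sin(2 s) \cos(2 t) - 2 \sin(3 s) \sin(3 t)$, and $y(s,t) = e^{-t}u(s,t)$.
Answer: $y(s, t) = 2 e^{-t} \sin(2 s) \cos(2 t) - 2 e^{-t} \sin(3 s) \sin(3 t)$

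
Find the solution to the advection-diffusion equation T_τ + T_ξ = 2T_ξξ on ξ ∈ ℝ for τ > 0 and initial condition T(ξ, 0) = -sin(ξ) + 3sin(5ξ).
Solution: Moving frame: η = ξ - τ, σ = τ, T = u(η,σ), so T_τ = u_σ - u_η and T_ξξ = u_ηη.
Hence T_τ + T_ξ = u_σ and the PDE becomes the heat equation u_σ = 2u_ηη on η ∈ ℝ.
Initial data: u(η,0) = T(η,0) = -sin(η) + 3sin(5η). Each mode sin(nη) decays as exp(-2n²σ) on ℝ, so u(η,σ) = Σ c_n exp(-2n²σ) sin(nη) with c_1=-1, c_5=3: u(η,σ) = -exp(-2σ)sin(η) + 3exp(-50σ)sin(5η).
Substituting back: T(ξ,τ) = u(ξ - τ, τ).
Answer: T(ξ, τ) = -exp(-2τ)sin(ξ - τ) + 3exp(-50τ)sin(5ξ - 5τ)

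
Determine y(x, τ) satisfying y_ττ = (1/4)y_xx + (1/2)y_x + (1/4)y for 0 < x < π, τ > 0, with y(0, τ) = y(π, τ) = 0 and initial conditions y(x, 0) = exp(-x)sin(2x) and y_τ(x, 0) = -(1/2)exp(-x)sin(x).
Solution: Substitute y = exp(-x)u, i.e. u = exp(x)y.
By the product rule, y_x = exp(-x)(u_x - u), y_xx = exp(-x)(u_xx - 2u_x + u), y_ττ = exp(-x)u_ττ.
Substituting into the PDE and dividing by exp(-x): u_ττ = (1/4)(u_xx - 2u_x + u) + (1/2)(u_x - u) + (1/4)u.
The lower-order terms cancel, leaving the standard wave equation u_ττ = (1/4)u_xx.
Initial data for u: u(x,0) = exp(x)y(x,0) = sin(2x); u_τ(x,0) = exp(x)y_τ(x,0) = -(1/2)sin(x). The boundary conditions carry over: u(0,τ) = u(π,τ) = 0.
Solve for u:
  Using separation of variables u = X(x)T(τ):
  Eigenfunctions: sin(nx), n = 1, 2, 3, ...
  General solution: u(x, τ) = Σ [A_n cos(n τ/2) + B_n sin(n τ/2)] sin(nx)
  From u(x,0) = sin(2x): A_2=1. From u_τ(x,0) = -(1/2)sin(x), using u_τ(x,0) = Σ ω_n B_n sin(nx) with ω_n = n/2: B_1 = (-1/2)/(1/2) = -1.
Hence u(x,τ) = -sin(x)sin(τ/2) + sin(2x)cos(τ).
Transform back: y(x,τ) = exp(-x)u(x,τ).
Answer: y(x, τ) = -exp(-x)sin(x)sin(τ/2) + exp(-x)sin(2x)cos(τ)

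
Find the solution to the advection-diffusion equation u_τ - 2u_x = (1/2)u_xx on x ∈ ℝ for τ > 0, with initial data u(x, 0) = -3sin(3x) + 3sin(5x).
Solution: Change to a moving frame: let η = x + 2τ, σ = τ and write u(x,τ) = w(η,σ).
By the chain rule u_τ = w_σ + 2w_η, u_x = w_η, u_xx = w_ηη.
Then u_τ - 2u_x = w_σ: the advection term cancels and the PDE becomes the heat equation w_σ = (1/2)w_ηη on η ∈ ℝ.
Initial data: w(η,0) = u(η,0) = -3sin(3η) + 3sin(5η).
On η ∈ ℝ each mode satisfies (sin(nη))″ = -n² sin(nη), so exp(-n²σ/2) sin(nη) solves the heat equation; by superposition w(η,σ) = Σ c_n exp(-n²σ/2) sin(nη).
Reading off the coefficients: c_3=-3, c_5=3, so w(η,σ) = -3exp(-9σ/2)sin(3η) + 3exp(-25σ/2)sin(5η).
Substituting back η = x + 2τ, σ = τ: u(x,τ) = w(x + 2τ, τ).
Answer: u(x, τ) = -3exp(-9τ/2)sin(3x + 6τ) + 3exp(-25τ/2)sin(5x + 10τ)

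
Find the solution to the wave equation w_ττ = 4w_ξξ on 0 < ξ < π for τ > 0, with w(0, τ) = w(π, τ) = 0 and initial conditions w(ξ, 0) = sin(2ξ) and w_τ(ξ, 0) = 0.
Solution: Using separation of variables w = X(ξ)T(τ):
Eigenfunctions: sin(nξ), n = 1, 2, 3, ...
General solution: w(ξ, τ) = Σ [A_n cos(2n τ) + B_n sin(2n τ)] sin(nξ)
From w(ξ,0) = sin(2ξ): A_2=1. From w_τ(ξ,0) = 0: all B_n = 0.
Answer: w(ξ, τ) = sin(2ξ)cos(4τ)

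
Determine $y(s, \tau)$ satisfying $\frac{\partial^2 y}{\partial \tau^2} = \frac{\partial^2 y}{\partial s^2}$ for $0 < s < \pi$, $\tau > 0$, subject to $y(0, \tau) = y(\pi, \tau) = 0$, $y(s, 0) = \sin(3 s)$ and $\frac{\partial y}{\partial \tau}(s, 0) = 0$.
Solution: Separating variables: $y = \sum [A_n \cos(\omega_n \tau) + B_n \sin(\omega_n \tau)] \sin(ns)$, $\omega_n = n$. From ICs: $A_3=1$.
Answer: $y(s, \tau) = \sin(3 s) \cos(3 \tau)$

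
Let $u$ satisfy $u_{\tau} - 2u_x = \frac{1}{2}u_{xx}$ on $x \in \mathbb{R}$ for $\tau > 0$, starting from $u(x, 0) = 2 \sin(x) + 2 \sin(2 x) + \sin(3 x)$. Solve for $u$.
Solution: Change to a moving frame: let $\eta = x + 2\tau$, $\sigma = \tau$ and write $u(x,\tau) = w(\eta,\sigma)$.
By the chain rule $u_{\tau} = w_{\sigma} + 2w_{\eta}$, $u_x = w_{\eta}$, $u_{xx} = w_{\eta\eta}$.
Then $u_{\tau} - 2u_x = w_{\sigma}$: the advection term cancels and the PDE becomes the heat equation $w_{\sigma} = \frac{1}{2}w_{\eta\eta}$ on $\eta \in \mathbb{R}$.
Initial data: $w(\eta,0) = u(\eta,0) = 2 \sin(\eta) + 2 \sin(2 \eta) + \sin(3 \eta)$.
On $\eta \in \mathbb{R}$ each mode satisfies $(\sin(n\eta))'' = -n^2 \sin(n\eta)$, so $e^{-n^2\sigma/2} \sin(n\eta)$ solves the heat equation; by superposition $w(\eta,\sigma) = \sum c_n e^{-n^2\sigma/2} \sin(n\eta)$.
Reading off the coefficients: $c_1=2, c_2=2, c_3=1$, so $w(\eta,\sigma) = 2 e^{-2 \sigma} \sin(2 \eta) + 2 e^{-\sigma/2} \sin(\eta) + e^{-9 \sigma/2} \sin(3 \eta)$.
Substituting back $\eta = x + 2\tau$, $\sigma = \tau$: $u(x,\tau) = w(x + 2\tau, \tau)$.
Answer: $u(x, \tau) = 2 e^{-2 \tau} \sin(4 \tau + 2 x) + 2 e^{-\tau/2} \sin(2 \tau + x) + e^{-9 \tau/2} \sin(6 \tau + 3 x)$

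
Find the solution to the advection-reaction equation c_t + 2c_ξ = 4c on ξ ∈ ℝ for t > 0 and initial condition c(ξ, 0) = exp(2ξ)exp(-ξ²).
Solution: Substitute c = exp(2ξ)u.
Then c_ξ = exp(2ξ)(u_ξ + 2u), c_t = exp(2ξ)u_t; substituting and dividing by exp(2ξ), the lower-order terms cancel: u_t + 2u_ξ = 0 (standard advection equation).
Data for u: u(ξ,0) = exp(-2ξ)c(ξ,0) = exp(-ξ²).
By characteristics (dξ/dt = 2), u(ξ,t) = f(ξ - 2t) with f = u(·, 0).
So u(ξ,t) = exp(-(-2t + ξ)²), and c(ξ,t) = exp(2ξ)u(ξ,t).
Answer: c(ξ, t) = exp(2ξ)exp(-(-2t + ξ)²)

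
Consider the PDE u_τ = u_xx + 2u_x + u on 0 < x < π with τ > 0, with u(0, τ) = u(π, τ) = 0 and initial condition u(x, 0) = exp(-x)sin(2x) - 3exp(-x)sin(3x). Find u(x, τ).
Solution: Substitute u = exp(-x)w, i.e. w = exp(x)u.
By the product rule, u_x = exp(-x)(w_x - w), u_xx = exp(-x)(w_xx - 2w_x + w), u_τ = exp(-x)w_τ.
Substituting into the PDE and dividing by exp(-x): w_τ = (w_xx - 2w_x + w) + 2(w_x - w) + w.
The lower-order terms cancel, leaving the standard heat equation w_τ = w_xx.
Initial data for w: w(x,0) = exp(x)u(x,0) = sin(2x) - 3sin(3x). The boundary conditions carry over: w(0,τ) = w(π,τ) = 0.
Solve for w:
  Using separation of variables w = X(x)T(τ):
  Eigenfunctions: sin(nx), n = 1, 2, 3, ...
  General solution: w(x, τ) = Σ c_n sin(nx) exp(-n² τ)
  Matching w(x,0) = sin(2x) - 3sin(3x) term by term: c_2=1, c_3=-3.
Hence w(x,τ) = exp(-4τ)sin(2x) - 3exp(-9τ)sin(3x).
Transform back: u(x,τ) = exp(-x)w(x,τ).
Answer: u(x, τ) = exp(-x)exp(-4τ)sin(2x) - 3exp(-x)exp(-9τ)sin(3x)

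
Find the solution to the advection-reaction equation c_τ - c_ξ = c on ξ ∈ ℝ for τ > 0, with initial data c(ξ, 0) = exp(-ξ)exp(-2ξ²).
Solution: Substitute c = exp(-ξ)u, i.e. u = exp(ξ)c.
By the product rule, c_ξ = exp(-ξ)(u_ξ - u), c_τ = exp(-ξ)u_τ.
Substituting into the PDE and dividing by exp(-ξ): u_τ - (u_ξ - u) = u.
The lower-order terms cancel, leaving the standard advection equation u_τ - u_ξ = 0.
Initial data for u: u(ξ,0) = exp(ξ)c(ξ,0) = exp(-2ξ²).
Solve for u:
  By method of characteristics (waves move left with speed 1):
  Along characteristics ξ + τ = const, u is constant, so u(ξ,τ) = f(ξ + τ) with f = u(·, 0).
Hence u(ξ,τ) = exp(-2(ξ + τ)²).
Transform back: c(ξ,τ) = exp(-ξ)u(ξ,τ).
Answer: c(ξ, τ) = exp(-ξ)exp(-2(ξ + τ)²)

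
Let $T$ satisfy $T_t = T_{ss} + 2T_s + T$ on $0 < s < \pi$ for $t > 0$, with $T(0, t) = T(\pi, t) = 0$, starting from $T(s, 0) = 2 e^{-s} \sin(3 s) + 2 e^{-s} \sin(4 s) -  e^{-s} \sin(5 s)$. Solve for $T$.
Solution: Substitute $T = e^{-s}u$, i.e. $u = e^{s}T$.
By the product rule, $T_s = e^{-s}(u_s - u)$, $T_{ss} = e^{-s}(u_{ss} - 2u_s + u)$, $T_t = e^{-s}u_t$.
Substituting into the PDE and dividing by $e^{-s}$: $u_t = (u_{ss} - 2u_s + u) + 2(u_s - u) + u$.
The lower-order terms cancel, leaving the standard heat equation $u_t = u_{ss}$.
Initial data for $u$: $u(s,0) = e^{s}T(s,0) = 2 \sin(3 s) + 2 \sin(4 s) - \sin(5 s)$. The boundary conditions carry over: $u(0,t) = u(\pi,t) = 0$.
Solve for $u$:
  Using separation of variables $u = X(s)G(t)$:
  Eigenfunctions: $\sin(ns)$, $n = 1, 2, 3, \ldots$
  General solution: $u(s, t) = \sum c_n \sin(ns) e^{-n^2 t}$
  Matching $u(s,0) = 2 \sin(3 s) + 2 \sin(4 s) - \sin(5 s)$ term by term: $c_3=2, c_4=2, c_5=-1$.
Hence $u(s,t) = 2 e^{-9 t} \sin(3 s) + 2 e^{-16 t} \sin(4 s) - e^{-25 t} \sin(5 s)$.
Transform back: $T(s,t) = e^{-s}u(s,t)$.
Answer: $T(s, t) = 2 e^{-s} e^{-9 t} \sin(3 s) + 2 e^{-s} e^{-16 t} \sin(4 s) -  e^{-s} e^{-25 t} \sin(5 s)$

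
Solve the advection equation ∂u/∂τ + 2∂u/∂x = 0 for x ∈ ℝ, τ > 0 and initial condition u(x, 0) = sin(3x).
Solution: By characteristics (dx/dτ = 2), u(x,τ) = f(x - 2τ) with f = u(·, 0).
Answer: u(x, τ) = sin(3x - 6τ)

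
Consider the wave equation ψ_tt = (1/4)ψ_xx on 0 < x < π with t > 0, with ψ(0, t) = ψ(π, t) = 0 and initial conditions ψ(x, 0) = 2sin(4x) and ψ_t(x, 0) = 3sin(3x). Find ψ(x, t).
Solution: Using separation of variables ψ = X(x)T(t):
Eigenfunctions: sin(nx), n = 1, 2, 3, ...
General solution: ψ(x, t) = Σ [A_n cos(n t/2) + B_n sin(n t/2)] sin(nx)
From ψ(x,0) = 2sin(4x): A_4=2. From ψ_t(x,0) = 3sin(3x), using ψ_t(x,0) = Σ ω_n B_n sin(nx) with ω_n = n/2: B_3 = 3/(3/2) = 2.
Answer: ψ(x, t) = 2sin(3t/2)sin(3x) + 2sin(4x)cos(2t)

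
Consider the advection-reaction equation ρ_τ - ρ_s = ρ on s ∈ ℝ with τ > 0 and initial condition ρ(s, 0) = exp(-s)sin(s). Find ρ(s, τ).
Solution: Substitute ρ = exp(-s)u.
Then ρ_s = exp(-s)(u_s - u), ρ_τ = exp(-s)u_τ; substituting and dividing by exp(-s), the lower-order terms cancel: u_τ - u_s = 0 (standard advection equation).
Data for u: u(s,0) = exp(s)ρ(s,0) = sin(s).
By characteristics (ds/dτ = -1), u(s,τ) = f(s + τ) with f = u(·, 0).
So u(s,τ) = sin(s + τ), and ρ(s,τ) = exp(-s)u(s,τ).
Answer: ρ(s, τ) = exp(-s)sin(s + τ)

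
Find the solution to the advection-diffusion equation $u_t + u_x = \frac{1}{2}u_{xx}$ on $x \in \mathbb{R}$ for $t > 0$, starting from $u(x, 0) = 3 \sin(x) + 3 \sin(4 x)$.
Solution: Moving frame: $\eta = x - t$, $\sigma = t$, $u = w(\eta,\sigma)$, so $u_t = w_{\sigma} - w_{\eta}$ and $u_{xx} = w_{\eta\eta}$.
Hence $u_t + u_x = w_{\sigma}$ and the PDE becomes the heat equation $w_{\sigma} = \frac{1}{2}w_{\eta\eta}$ on $\eta \in \mathbb{R}$.
Initial data: $w(\eta,0) = u(\eta,0) = 3 \sin(\eta) + 3 \sin(4 \eta)$. Each mode $\sin(n\eta)$ decays as $e^{-n^2\sigma/2}$ on $\mathbb{R}$, so $w(\eta,\sigma) = \sum c_n e^{-n^2\sigma/2} \sin(n\eta)$ with $c_1=3, c_4=3$: $w(\eta,\sigma) = 3 e^{-8 \sigma} \sin(4 \eta) + 3 e^{-\sigma/2} \sin(\eta)$.
Substituting back: $u(x,t) = w(x - t, t)$.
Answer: $u(x, t) = -3 e^{-8 t} \sin(4 t - 4 x) - 3 e^{-t/2} \sin(t - x)$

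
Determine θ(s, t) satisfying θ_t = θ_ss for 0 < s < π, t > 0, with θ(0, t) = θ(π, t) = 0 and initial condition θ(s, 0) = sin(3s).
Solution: Separating variables: θ = Σ c_n exp(-n²t) sin(ns). From θ(s,0) = sin(3s): c_3=1.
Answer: θ(s, t) = exp(-9t)sin(3s)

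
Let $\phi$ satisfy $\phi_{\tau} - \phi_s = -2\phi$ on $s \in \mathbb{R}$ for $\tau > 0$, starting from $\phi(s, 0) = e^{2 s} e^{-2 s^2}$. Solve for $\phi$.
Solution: Substitute $\phi = e^{2s}u$.
Then $\phi_s = e^{2s}(u_s + 2u)$, $\phi_{\tau} = e^{2s}u_{\tau}$; substituting and dividing by $e^{2s}$, the lower-order terms cancel: $u_{\tau} - u_s = 0$ (standard advection equation).
Data for $u$: $u(s,0) = e^{-2s}\phi(s,0) = e^{-2 s^2}$.
By characteristics ($ds/d\tau = -1$), $u(s,\tau) = f(s + \tau)$ with $f = u( \cdot , 0)$.
So $u(s,\tau) = e^{-2 (s + \tau)^2}$, and $\phi(s,\tau) = e^{2s}u(s,\tau)$.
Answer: $\phi(s, \tau) = e^{2 s} e^{-2 (\tau + s)^2}$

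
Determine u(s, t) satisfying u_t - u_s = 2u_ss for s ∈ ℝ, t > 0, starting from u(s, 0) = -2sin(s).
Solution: Change to a moving frame: let η = s + t, σ = t and write u(s,t) = w(η,σ).
By the chain rule u_t = w_σ + w_η, u_s = w_η, u_ss = w_ηη.
Then u_t - u_s = w_σ: the advection term cancels and the PDE becomes the heat equation w_σ = 2w_ηη on η ∈ ℝ.
Initial data: w(η,0) = u(η,0) = -2sin(η).
On η ∈ ℝ each mode satisfies (sin(nη))″ = -n² sin(nη), so exp(-2n²σ) sin(nη) solves the heat equation; by superposition w(η,σ) = Σ c_n exp(-2n²σ) sin(nη).
Reading off the coefficients: c_1=-2, so w(η,σ) = -2exp(-2σ)sin(η).
Substituting back η = s + t, σ = t: u(s,t) = w(s + t, t).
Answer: u(s, t) = -2exp(-2t)sin(s + t)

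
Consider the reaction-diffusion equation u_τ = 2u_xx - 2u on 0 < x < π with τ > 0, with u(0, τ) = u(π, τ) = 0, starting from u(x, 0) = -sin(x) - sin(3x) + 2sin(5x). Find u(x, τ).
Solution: Substitute u = exp(-2τ)w, i.e. w = exp(2τ)u.
By the product rule, u_τ = exp(-2τ)(w_τ - 2w), u_xx = exp(-2τ)w_xx.
Substituting into the PDE and dividing by exp(-2τ): w_τ - 2w = 2w_xx - 2w.
The lower-order terms cancel, leaving the standard heat equation w_τ = 2w_xx.
Initial data for w: w(x,0) = u(x,0) = -sin(x) - sin(3x) + 2sin(5x). The boundary conditions carry over: w(0,τ) = w(π,τ) = 0.
Solve for w:
  Using separation of variables w = X(x)T(τ):
  Eigenfunctions: sin(nx), n = 1, 2, 3, ...
  General solution: w(x, τ) = Σ c_n sin(nx) exp(-2n² τ)
  Matching w(x,0) = -sin(x) - sin(3x) + 2sin(5x) term by term: c_1=-1, c_3=-1, c_5=2.
Hence w(x,τ) = -exp(-2τ)sin(x) - exp(-18τ)sin(3x) + 2exp(-50τ)sin(5x).
Transform back: u(x,τ) = exp(-2τ)w(x,τ).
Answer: u(x, τ) = -exp(-4τ)sin(x) - exp(-20τ)sin(3x) + 2exp(-52τ)sin(5x)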